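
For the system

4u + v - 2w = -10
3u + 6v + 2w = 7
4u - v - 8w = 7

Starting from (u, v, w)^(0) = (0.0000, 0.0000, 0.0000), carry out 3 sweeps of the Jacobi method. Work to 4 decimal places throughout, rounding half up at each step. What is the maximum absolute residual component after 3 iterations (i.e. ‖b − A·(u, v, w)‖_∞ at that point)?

5.1634

Iteration 1:
  u = (-10 - (1)·0.0000 - (-2)·0.0000) / (4) = -2.5000
  v = (7 - (3)·0.0000 - (2)·0.0000) / (6) = 1.1667
  w = (7 - (4)·0.0000 - (-1)·0.0000) / (-8) = -0.8750
Iteration 2:
  u = (-10 - (1)·1.1667 - (-2)·-0.8750) / (4) = -3.2292
  v = (7 - (3)·-2.5000 - (2)·-0.8750) / (6) = 2.7083
  w = (7 - (4)·-2.5000 - (-1)·1.1667) / (-8) = -2.2708
Iteration 3:
  u = (-10 - (1)·2.7083 - (-2)·-2.2708) / (4) = -4.3125
  v = (7 - (3)·-3.2292 - (2)·-2.2708) / (6) = 3.5382
  w = (7 - (4)·-3.2292 - (-1)·2.7083) / (-8) = -2.8281
Residual b − A·x = (-1.9444, 4.3645, 5.1634); ∞-norm = 5.1634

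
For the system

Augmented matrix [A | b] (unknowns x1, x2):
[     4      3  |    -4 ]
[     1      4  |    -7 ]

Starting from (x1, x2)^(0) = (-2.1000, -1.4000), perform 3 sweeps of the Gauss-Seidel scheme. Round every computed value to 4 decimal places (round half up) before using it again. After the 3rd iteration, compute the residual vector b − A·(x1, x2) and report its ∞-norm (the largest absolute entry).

0.0380

Iteration 1:
  x1 = (-4 - (3)·-1.4000) / (4) = 0.0500
  x2 = (-7 - (1)·0.0500) / (4) = -1.7625
Iteration 2:
  x1 = (-4 - (3)·-1.7625) / (4) = 0.3219
  x2 = (-7 - (1)·0.3219) / (4) = -1.8305
Iteration 3:
  x1 = (-4 - (3)·-1.8305) / (4) = 0.3729
  x2 = (-7 - (1)·0.3729) / (4) = -1.8432
Residual b − A·x = (0.0380, -0.0001); ∞-norm = 0.0380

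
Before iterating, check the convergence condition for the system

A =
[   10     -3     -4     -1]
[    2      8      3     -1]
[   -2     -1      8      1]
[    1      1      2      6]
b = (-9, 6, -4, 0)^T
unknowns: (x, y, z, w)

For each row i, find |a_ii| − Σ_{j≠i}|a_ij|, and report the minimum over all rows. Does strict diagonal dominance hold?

2

row 1: |10| − (3+4+1) = 2
row 2: |8| − (2+3+1) = 2
row 3: |8| − (2+1+1) = 4
row 4: |6| − (1+1+2) = 2
minimum over rows = 2 → strictly diagonally dominant (convergence guaranteed)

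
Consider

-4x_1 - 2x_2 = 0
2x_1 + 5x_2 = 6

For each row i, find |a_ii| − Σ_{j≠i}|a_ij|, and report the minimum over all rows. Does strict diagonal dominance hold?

2

row 1: |-4| − (2) = 2
row 2: |5| − (2) = 3
minimum over rows = 2 → strictly diagonally dominant (convergence guaranteed)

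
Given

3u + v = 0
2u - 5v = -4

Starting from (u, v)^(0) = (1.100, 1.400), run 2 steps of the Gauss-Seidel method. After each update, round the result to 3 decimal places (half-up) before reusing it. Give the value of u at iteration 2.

Iteration 1:
  u = (0 - (1)·1.400) / (3) = -0.467
  v = (-4 - (2)·-0.467) / (-5) = 0.613
Iteration 2:
  u = (0 - (1)·0.613) / (3) = -0.204
  v = (-4 - (2)·-0.204) / (-5) = 0.718

-0.204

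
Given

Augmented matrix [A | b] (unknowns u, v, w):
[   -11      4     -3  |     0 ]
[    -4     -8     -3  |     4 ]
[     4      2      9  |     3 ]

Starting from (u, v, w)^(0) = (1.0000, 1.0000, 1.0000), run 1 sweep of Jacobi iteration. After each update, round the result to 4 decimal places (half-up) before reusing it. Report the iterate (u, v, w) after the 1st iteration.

(0.0909, -1.3750, -0.3333)

Iteration 1:
  u = (0 - (4)·1.0000 - (-3)·1.0000) / (-11) = 0.0909
  v = (4 - (-4)·1.0000 - (-3)·1.0000) / (-8) = -1.3750
  w = (3 - (4)·1.0000 - (2)·1.0000) / (9) = -0.3333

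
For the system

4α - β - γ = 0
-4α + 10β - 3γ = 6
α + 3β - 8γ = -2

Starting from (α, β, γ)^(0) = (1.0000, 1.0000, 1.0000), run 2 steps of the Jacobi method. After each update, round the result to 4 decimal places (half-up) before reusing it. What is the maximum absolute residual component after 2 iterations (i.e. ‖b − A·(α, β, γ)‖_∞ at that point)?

Iteration 1:
  α = (0 - (-1)·1.0000 - (-1)·1.0000) / (4) = 0.5000
  β = (6 - (-4)·1.0000 - (-3)·1.0000) / (10) = 1.3000
  γ = (-2 - (1)·1.0000 - (3)·1.0000) / (-8) = 0.7500
Iteration 2:
  α = (0 - (-1)·1.3000 - (-1)·0.7500) / (4) = 0.5125
  β = (6 - (-4)·0.5000 - (-3)·0.7500) / (10) = 1.0250
  γ = (-2 - (1)·0.5000 - (3)·1.3000) / (-8) = 0.8000
Residual b − A·x = (-0.2250, 0.2000, 0.8125); ∞-norm = 0.8125

0.8125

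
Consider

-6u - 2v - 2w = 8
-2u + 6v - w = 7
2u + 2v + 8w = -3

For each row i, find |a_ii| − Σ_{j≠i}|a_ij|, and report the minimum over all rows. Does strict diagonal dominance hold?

2

row 1: |-6| − (2+2) = 2
row 2: |6| − (2+1) = 3
row 3: |8| − (2+2) = 4
minimum over rows = 2 → strictly diagonally dominant (convergence guaranteed)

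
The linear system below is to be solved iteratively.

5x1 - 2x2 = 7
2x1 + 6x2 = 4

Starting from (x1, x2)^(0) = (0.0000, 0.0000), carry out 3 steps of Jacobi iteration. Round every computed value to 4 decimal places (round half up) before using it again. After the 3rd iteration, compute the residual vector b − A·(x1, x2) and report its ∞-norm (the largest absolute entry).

Iteration 1:
  x1 = (7 - (-2)·0.0000) / (5) = 1.4000
  x2 = (4 - (2)·0.0000) / (6) = 0.6667
Iteration 2:
  x1 = (7 - (-2)·0.6667) / (5) = 1.6667
  x2 = (4 - (2)·1.4000) / (6) = 0.2000
Iteration 3:
  x1 = (7 - (-2)·0.2000) / (5) = 1.4800
  x2 = (4 - (2)·1.6667) / (6) = 0.1111
Residual b − A·x = (-0.1778, 0.3734); ∞-norm = 0.3734

0.3734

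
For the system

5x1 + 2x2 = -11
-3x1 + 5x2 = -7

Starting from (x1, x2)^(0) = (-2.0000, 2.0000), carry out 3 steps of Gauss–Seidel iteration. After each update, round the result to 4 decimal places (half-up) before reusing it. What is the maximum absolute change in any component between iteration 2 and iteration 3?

0.4992

Iteration 1:
  x1 = (-11 - (2)·2.0000) / (5) = -3.0000
  x2 = (-7 - (-3)·-3.0000) / (5) = -3.2000
Iteration 2:
  x1 = (-11 - (2)·-3.2000) / (5) = -0.9200
  x2 = (-7 - (-3)·-0.9200) / (5) = -1.9520
Iteration 3:
  x1 = (-11 - (2)·-1.9520) / (5) = -1.4192
  x2 = (-7 - (-3)·-1.4192) / (5) = -2.2515
Change: (-0.4992, -0.2995) → max |·| = 0.4992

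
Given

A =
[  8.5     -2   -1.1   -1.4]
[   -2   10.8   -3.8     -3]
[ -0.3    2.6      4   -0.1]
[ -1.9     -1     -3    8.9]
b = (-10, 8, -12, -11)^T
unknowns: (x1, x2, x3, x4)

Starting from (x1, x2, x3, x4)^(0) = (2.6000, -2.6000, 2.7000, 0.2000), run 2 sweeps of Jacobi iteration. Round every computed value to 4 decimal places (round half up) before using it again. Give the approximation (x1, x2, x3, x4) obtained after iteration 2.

(-0.8063, 0.0724, -4.5551, -1.6599)

Iteration 1:
  x1 = (-10 - (-2)·-2.6000 - (-1.1)·2.7000 - (-1.4)·0.2000) / (8.5) = -1.4059
  x2 = (8 - (-2)·2.6000 - (-3.8)·2.7000 - (-3)·0.2000) / (10.8) = 2.2278
  x3 = (-12 - (-0.3)·2.6000 - (2.6)·-2.6000 - (-0.1)·0.2000) / (4) = -1.1100
  x4 = (-11 - (-1.9)·2.6000 - (-1)·-2.6000 - (-3)·2.7000) / (8.9) = -0.0629
Iteration 2:
  x1 = (-10 - (-2)·2.2278 - (-1.1)·-1.1100 - (-1.4)·-0.0629) / (8.5) = -0.8063
  x2 = (8 - (-2)·-1.4059 - (-3.8)·-1.1100 - (-3)·-0.0629) / (10.8) = 0.0724
  x3 = (-12 - (-0.3)·-1.4059 - (2.6)·2.2278 - (-0.1)·-0.0629) / (4) = -4.5551
  x4 = (-11 - (-1.9)·-1.4059 - (-1)·2.2278 - (-3)·-1.1100) / (8.9) = -1.6599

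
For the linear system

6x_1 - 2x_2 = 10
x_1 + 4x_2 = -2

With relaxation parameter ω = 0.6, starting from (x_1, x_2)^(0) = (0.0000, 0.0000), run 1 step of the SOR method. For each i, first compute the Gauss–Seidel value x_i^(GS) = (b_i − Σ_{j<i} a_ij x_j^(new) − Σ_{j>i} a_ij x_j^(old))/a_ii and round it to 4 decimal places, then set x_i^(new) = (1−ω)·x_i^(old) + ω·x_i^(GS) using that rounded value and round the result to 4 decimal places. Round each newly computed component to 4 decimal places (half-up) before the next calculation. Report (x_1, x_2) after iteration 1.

(1.0000, -0.4500)

Iteration 1:
  x_1: GS value = (10 - (-2)·0.0000) / (6) = 1.6667;  x_1 ← (1−ω)·0.0000 + ω·1.6667 = 1.0000
  x_2: GS value = (-2 - (1)·1.0000) / (4) = -0.7500;  x_2 ← (1−ω)·0.0000 + ω·-0.7500 = -0.4500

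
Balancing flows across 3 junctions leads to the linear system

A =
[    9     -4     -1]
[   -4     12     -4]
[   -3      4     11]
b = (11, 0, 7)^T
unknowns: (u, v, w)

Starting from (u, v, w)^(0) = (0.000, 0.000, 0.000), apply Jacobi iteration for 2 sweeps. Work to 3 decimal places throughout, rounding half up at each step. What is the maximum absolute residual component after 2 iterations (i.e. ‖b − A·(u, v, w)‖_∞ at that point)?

2.809

Iteration 1:
  u = (11 - (-4)·0.000 - (-1)·0.000) / (9) = 1.222
  v = (0 - (-4)·0.000 - (-4)·0.000) / (12) = 0.000
  w = (7 - (-3)·0.000 - (4)·0.000) / (11) = 0.636
Iteration 2:
  u = (11 - (-4)·0.000 - (-1)·0.636) / (9) = 1.293
  v = (0 - (-4)·1.222 - (-4)·0.636) / (12) = 0.619
  w = (7 - (-3)·1.222 - (4)·0.000) / (11) = 0.970
Residual b − A·x = (2.809, 1.624, -2.267); ∞-norm = 2.809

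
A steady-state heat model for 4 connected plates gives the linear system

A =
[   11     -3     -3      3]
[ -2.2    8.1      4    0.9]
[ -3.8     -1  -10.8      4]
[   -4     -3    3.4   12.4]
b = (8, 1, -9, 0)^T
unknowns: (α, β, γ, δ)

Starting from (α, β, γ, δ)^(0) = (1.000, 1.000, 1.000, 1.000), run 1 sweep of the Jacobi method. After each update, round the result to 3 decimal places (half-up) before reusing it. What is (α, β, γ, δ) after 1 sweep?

Iteration 1:
  α = (8 - (-3)·1.000 - (-3)·1.000 - (3)·1.000) / (11) = 1.000
  β = (1 - (-2.2)·1.000 - (4)·1.000 - (0.9)·1.000) / (8.1) = -0.210
  γ = (-9 - (-3.8)·1.000 - (-1)·1.000 - (4)·1.000) / (-10.8) = 0.759
  δ = (0 - (-4)·1.000 - (-3)·1.000 - (3.4)·1.000) / (12.4) = 0.290

(1.000, -0.210, 0.759, 0.290)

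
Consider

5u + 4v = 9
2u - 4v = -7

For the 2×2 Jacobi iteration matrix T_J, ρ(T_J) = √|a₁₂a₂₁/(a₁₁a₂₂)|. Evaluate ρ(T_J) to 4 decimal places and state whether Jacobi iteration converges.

0.6325

a₁₂a₂₁/(a₁₁a₂₂) = (4)·(2) / ((5)·(-4)) = -0.400000
ρ = √|-0.400000| = √0.400000 = 0.6325
ρ < 1, so Jacobi converges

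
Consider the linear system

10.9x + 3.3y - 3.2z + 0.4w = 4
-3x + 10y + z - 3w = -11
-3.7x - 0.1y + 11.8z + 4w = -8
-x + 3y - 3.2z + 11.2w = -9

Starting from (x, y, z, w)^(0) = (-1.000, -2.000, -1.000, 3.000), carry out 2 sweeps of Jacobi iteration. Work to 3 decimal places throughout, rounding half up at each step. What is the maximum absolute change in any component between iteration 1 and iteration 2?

1.740

Iteration 1:
  x = (4 - (3.3)·-2.000 - (-3.2)·-1.000 - (0.4)·3.000) / (10.9) = 0.569
  y = (-11 - (-3)·-1.000 - (1)·-1.000 - (-3)·3.000) / (10) = -0.400
  z = (-8 - (-3.7)·-1.000 - (-0.1)·-2.000 - (4)·3.000) / (11.8) = -2.025
  w = (-9 - (-1)·-1.000 - (3)·-2.000 - (-3.2)·-1.000) / (11.2) = -0.643
Iteration 2:
  x = (4 - (3.3)·-0.400 - (-3.2)·-2.025 - (0.4)·-0.643) / (10.9) = -0.083
  y = (-11 - (-3)·0.569 - (1)·-2.025 - (-3)·-0.643) / (10) = -0.920
  z = (-8 - (-3.7)·0.569 - (-0.1)·-0.400 - (4)·-0.643) / (11.8) = -0.285
  w = (-9 - (-1)·0.569 - (3)·-0.400 - (-3.2)·-2.025) / (11.2) = -1.224
Change: (-0.652, -0.520, 1.740, -0.581) → max |·| = 1.740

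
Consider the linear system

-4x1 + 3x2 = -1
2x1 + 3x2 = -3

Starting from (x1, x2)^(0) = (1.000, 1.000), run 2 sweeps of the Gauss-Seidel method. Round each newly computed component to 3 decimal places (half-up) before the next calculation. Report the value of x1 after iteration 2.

-1.000

Iteration 1:
  x1 = (-1 - (3)·1.000) / (-4) = 1.000
  x2 = (-3 - (2)·1.000) / (3) = -1.667
Iteration 2:
  x1 = (-1 - (3)·-1.667) / (-4) = -1.000
  x2 = (-3 - (2)·-1.000) / (3) = -0.333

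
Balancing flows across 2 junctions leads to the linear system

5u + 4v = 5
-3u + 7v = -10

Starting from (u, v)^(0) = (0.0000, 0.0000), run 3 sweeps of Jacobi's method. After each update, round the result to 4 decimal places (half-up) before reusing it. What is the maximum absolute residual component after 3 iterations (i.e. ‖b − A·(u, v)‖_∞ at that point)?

Iteration 1:
  u = (5 - (4)·0.0000) / (5) = 1.0000
  v = (-10 - (-3)·0.0000) / (7) = -1.4286
Iteration 2:
  u = (5 - (4)·-1.4286) / (5) = 2.1429
  v = (-10 - (-3)·1.0000) / (7) = -1.0000
Iteration 3:
  u = (5 - (4)·-1.0000) / (5) = 1.8000
  v = (-10 - (-3)·2.1429) / (7) = -0.5102
Residual b − A·x = (-1.9592, -1.0286); ∞-norm = 1.9592

1.9592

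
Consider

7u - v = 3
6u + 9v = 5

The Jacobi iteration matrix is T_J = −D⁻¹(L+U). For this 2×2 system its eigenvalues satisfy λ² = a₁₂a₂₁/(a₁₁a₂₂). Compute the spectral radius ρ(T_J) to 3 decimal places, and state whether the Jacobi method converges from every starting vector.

a₁₂a₂₁/(a₁₁a₂₂) = (-1)·(6) / ((7)·(9)) = -0.095238
ρ = √|-0.095238| = √0.095238 = 0.309
ρ < 1, so Jacobi converges

0.309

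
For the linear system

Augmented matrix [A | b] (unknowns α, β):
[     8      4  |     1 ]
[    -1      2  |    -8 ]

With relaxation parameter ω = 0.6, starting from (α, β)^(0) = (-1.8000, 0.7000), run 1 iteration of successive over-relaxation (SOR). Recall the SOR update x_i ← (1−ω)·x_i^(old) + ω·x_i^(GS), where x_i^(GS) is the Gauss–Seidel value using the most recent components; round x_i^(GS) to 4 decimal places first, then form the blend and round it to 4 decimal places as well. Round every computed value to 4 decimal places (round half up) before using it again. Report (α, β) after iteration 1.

(-0.8550, -2.3765)

Iteration 1:
  α: GS value = (1 - (4)·0.7000) / (8) = -0.2250;  α ← (1−ω)·-1.8000 + ω·-0.2250 = -0.8550
  β: GS value = (-8 - (-1)·-0.8550) / (2) = -4.4275;  β ← (1−ω)·0.7000 + ω·-4.4275 = -2.3765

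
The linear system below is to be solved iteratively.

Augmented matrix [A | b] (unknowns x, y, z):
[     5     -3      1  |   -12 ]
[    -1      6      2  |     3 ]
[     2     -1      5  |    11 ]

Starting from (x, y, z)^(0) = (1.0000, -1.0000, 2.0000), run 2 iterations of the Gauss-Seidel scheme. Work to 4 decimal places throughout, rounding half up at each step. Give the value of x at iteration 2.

-3.5226

Iteration 1:
  x = (-12 - (-3)·-1.0000 - (1)·2.0000) / (5) = -3.4000
  y = (3 - (-1)·-3.4000 - (2)·2.0000) / (6) = -0.7333
  z = (11 - (2)·-3.4000 - (-1)·-0.7333) / (5) = 3.4133
Iteration 2:
  x = (-12 - (-3)·-0.7333 - (1)·3.4133) / (5) = -3.5226
  y = (3 - (-1)·-3.5226 - (2)·3.4133) / (6) = -1.2249
  z = (11 - (2)·-3.5226 - (-1)·-1.2249) / (5) = 3.3641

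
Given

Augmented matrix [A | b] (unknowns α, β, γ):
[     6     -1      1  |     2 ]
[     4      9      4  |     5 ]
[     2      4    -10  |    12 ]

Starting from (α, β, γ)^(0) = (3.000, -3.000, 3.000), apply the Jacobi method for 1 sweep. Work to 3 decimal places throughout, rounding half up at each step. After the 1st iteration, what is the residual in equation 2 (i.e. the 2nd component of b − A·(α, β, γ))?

33.867

Iteration 1:
  α = (2 - (-1)·-3.000 - (1)·3.000) / (6) = -0.667
  β = (5 - (4)·3.000 - (4)·3.000) / (9) = -2.111
  γ = (12 - (2)·3.000 - (4)·-3.000) / (-10) = -1.800
Residual b − A·x = (5.691, 33.867, 3.778)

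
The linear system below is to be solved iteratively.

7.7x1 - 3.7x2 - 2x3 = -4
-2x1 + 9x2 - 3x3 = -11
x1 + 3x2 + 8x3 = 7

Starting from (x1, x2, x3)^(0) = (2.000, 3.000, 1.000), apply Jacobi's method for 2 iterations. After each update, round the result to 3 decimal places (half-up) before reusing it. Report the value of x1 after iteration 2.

-0.863

Iteration 1:
  x1 = (-4 - (-3.7)·3.000 - (-2)·1.000) / (7.7) = 1.182
  x2 = (-11 - (-2)·2.000 - (-3)·1.000) / (9) = -0.444
  x3 = (7 - (1)·2.000 - (3)·3.000) / (8) = -0.500
Iteration 2:
  x1 = (-4 - (-3.7)·-0.444 - (-2)·-0.500) / (7.7) = -0.863
  x2 = (-11 - (-2)·1.182 - (-3)·-0.500) / (9) = -1.126
  x3 = (7 - (1)·1.182 - (3)·-0.444) / (8) = 0.894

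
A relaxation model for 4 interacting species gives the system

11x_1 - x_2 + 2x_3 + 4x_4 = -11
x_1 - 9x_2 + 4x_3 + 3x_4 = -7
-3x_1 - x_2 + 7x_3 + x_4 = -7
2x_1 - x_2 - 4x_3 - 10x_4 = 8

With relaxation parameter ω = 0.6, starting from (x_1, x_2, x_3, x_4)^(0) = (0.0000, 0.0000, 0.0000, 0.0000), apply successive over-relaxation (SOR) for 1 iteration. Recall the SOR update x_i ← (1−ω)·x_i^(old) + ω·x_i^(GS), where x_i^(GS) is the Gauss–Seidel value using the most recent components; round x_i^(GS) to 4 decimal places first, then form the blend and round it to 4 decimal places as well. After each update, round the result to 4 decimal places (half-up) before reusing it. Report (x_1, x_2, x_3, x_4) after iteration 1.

(-0.6000, 0.4267, -0.7177, -0.4054)

Iteration 1:
  x_1: GS value = (-11 - (-1)·0.0000 - (2)·0.0000 - (4)·0.0000) / (11) = -1.0000;  x_1 ← (1−ω)·0.0000 + ω·-1.0000 = -0.6000
  x_2: GS value = (-7 - (1)·-0.6000 - (4)·0.0000 - (3)·0.0000) / (-9) = 0.7111;  x_2 ← (1−ω)·0.0000 + ω·0.7111 = 0.4267
  x_3: GS value = (-7 - (-3)·-0.6000 - (-1)·0.4267 - (1)·0.0000) / (7) = -1.1962;  x_3 ← (1−ω)·0.0000 + ω·-1.1962 = -0.7177
  x_4: GS value = (8 - (2)·-0.6000 - (-1)·0.4267 - (-4)·-0.7177) / (-10) = -0.6756;  x_4 ← (1−ω)·0.0000 + ω·-0.6756 = -0.4054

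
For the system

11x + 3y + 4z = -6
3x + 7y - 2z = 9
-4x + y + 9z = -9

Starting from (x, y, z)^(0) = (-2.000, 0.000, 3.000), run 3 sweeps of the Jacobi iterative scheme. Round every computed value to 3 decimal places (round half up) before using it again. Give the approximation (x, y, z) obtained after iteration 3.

Iteration 1:
  x = (-6 - (3)·0.000 - (4)·3.000) / (11) = -1.636
  y = (9 - (3)·-2.000 - (-2)·3.000) / (7) = 3.000
  z = (-9 - (-4)·-2.000 - (1)·0.000) / (9) = -1.889
Iteration 2:
  x = (-6 - (3)·3.000 - (4)·-1.889) / (11) = -0.677
  y = (9 - (3)·-1.636 - (-2)·-1.889) / (7) = 1.447
  z = (-9 - (-4)·-1.636 - (1)·3.000) / (9) = -2.060
Iteration 3:
  x = (-6 - (3)·1.447 - (4)·-2.060) / (11) = -0.191
  y = (9 - (3)·-0.677 - (-2)·-2.060) / (7) = 0.987
  z = (-9 - (-4)·-0.677 - (1)·1.447) / (9) = -1.462

(-0.191, 0.987, -1.462)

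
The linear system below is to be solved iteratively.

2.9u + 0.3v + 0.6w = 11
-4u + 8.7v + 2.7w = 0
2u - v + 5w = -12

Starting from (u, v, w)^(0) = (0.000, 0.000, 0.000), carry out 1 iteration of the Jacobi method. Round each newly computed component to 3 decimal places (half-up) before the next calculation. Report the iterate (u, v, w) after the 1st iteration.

Iteration 1:
  u = (11 - (0.3)·0.000 - (0.6)·0.000) / (2.9) = 3.793
  v = (0 - (-4)·0.000 - (2.7)·0.000) / (8.7) = 0.000
  w = (-12 - (2)·0.000 - (-1)·0.000) / (5) = -2.400

(3.793, 0.000, -2.400)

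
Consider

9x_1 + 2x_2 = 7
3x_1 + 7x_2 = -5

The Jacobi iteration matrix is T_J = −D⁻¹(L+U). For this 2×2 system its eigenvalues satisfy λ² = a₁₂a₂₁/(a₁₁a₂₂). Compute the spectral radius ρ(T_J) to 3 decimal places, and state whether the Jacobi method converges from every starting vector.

a₁₂a₂₁/(a₁₁a₂₂) = (2)·(3) / ((9)·(7)) = 0.095238
ρ = √|0.095238| = √0.095238 = 0.309
ρ < 1, so Jacobi converges

0.309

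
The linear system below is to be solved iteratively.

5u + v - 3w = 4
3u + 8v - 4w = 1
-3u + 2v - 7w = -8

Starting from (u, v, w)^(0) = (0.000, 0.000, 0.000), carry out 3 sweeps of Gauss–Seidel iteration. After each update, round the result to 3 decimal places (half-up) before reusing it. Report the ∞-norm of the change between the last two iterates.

0.130

Iteration 1:
  u = (4 - (1)·0.000 - (-3)·0.000) / (5) = 0.800
  v = (1 - (3)·0.800 - (-4)·0.000) / (8) = -0.175
  w = (-8 - (-3)·0.800 - (2)·-0.175) / (-7) = 0.750
Iteration 2:
  u = (4 - (1)·-0.175 - (-3)·0.750) / (5) = 1.285
  v = (1 - (3)·1.285 - (-4)·0.750) / (8) = 0.018
  w = (-8 - (-3)·1.285 - (2)·0.018) / (-7) = 0.597
Iteration 3:
  u = (4 - (1)·0.018 - (-3)·0.597) / (5) = 1.155
  v = (1 - (3)·1.155 - (-4)·0.597) / (8) = -0.010
  w = (-8 - (-3)·1.155 - (2)·-0.010) / (-7) = 0.645
Change: (-0.130, -0.028, 0.048) → max |·| = 0.130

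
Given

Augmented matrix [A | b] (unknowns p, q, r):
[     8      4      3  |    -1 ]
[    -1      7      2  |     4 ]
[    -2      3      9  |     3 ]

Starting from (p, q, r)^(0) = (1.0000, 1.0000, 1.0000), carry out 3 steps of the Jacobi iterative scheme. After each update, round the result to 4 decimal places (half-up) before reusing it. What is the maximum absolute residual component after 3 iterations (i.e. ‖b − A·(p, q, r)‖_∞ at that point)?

1.0687

Iteration 1:
  p = (-1 - (4)·1.0000 - (3)·1.0000) / (8) = -1.0000
  q = (4 - (-1)·1.0000 - (2)·1.0000) / (7) = 0.4286
  r = (3 - (-2)·1.0000 - (3)·1.0000) / (9) = 0.2222
Iteration 2:
  p = (-1 - (4)·0.4286 - (3)·0.2222) / (8) = -0.4226
  q = (4 - (-1)·-1.0000 - (2)·0.2222) / (7) = 0.3651
  r = (3 - (-2)·-1.0000 - (3)·0.4286) / (9) = -0.0318
Iteration 3:
  p = (-1 - (4)·0.3651 - (3)·-0.0318) / (8) = -0.2956
  q = (4 - (-1)·-0.4226 - (2)·-0.0318) / (7) = 0.5201
  r = (3 - (-2)·-0.4226 - (3)·0.3651) / (9) = 0.1177
Residual b − A·x = (-1.0687, -0.1717, -0.2108); ∞-norm = 1.0687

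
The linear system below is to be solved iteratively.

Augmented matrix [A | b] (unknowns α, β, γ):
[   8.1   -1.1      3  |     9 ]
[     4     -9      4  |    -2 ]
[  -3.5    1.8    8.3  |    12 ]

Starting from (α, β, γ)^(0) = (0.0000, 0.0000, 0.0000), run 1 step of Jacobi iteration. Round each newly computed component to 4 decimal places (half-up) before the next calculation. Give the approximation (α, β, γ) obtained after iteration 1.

(1.1111, 0.2222, 1.4458)

Iteration 1:
  α = (9 - (-1.1)·0.0000 - (3)·0.0000) / (8.1) = 1.1111
  β = (-2 - (4)·0.0000 - (4)·0.0000) / (-9) = 0.2222
  γ = (12 - (-3.5)·0.0000 - (1.8)·0.0000) / (8.3) = 1.4458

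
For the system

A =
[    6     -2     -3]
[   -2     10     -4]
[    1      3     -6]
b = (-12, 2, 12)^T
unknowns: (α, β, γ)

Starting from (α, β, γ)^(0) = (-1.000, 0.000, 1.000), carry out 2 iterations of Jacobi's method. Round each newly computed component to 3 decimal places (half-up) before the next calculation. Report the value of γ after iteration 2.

-2.050

Iteration 1:
  α = (-12 - (-2)·0.000 - (-3)·1.000) / (6) = -1.500
  β = (2 - (-2)·-1.000 - (-4)·1.000) / (10) = 0.400
  γ = (12 - (1)·-1.000 - (3)·0.000) / (-6) = -2.167
Iteration 2:
  α = (-12 - (-2)·0.400 - (-3)·-2.167) / (6) = -2.950
  β = (2 - (-2)·-1.500 - (-4)·-2.167) / (10) = -0.967
  γ = (12 - (1)·-1.500 - (3)·0.400) / (-6) = -2.050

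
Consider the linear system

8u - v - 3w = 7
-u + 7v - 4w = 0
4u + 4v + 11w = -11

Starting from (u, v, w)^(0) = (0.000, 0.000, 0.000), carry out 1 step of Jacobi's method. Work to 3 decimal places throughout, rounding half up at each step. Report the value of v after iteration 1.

Iteration 1:
  u = (7 - (-1)·0.000 - (-3)·0.000) / (8) = 0.875
  v = (0 - (-1)·0.000 - (-4)·0.000) / (7) = 0.000
  w = (-11 - (4)·0.000 - (4)·0.000) / (11) = -1.000

0.000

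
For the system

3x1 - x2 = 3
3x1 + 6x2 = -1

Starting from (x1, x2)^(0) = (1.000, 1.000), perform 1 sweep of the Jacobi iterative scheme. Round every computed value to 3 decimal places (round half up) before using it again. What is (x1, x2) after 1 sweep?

(1.333, -0.667)

Iteration 1:
  x1 = (3 - (-1)·1.000) / (3) = 1.333
  x2 = (-1 - (3)·1.000) / (6) = -0.667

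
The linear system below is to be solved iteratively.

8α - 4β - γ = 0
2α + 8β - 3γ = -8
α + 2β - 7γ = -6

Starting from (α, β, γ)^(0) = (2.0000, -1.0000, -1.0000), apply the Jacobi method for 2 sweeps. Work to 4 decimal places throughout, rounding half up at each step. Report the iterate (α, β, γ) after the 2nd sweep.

Iteration 1:
  α = (0 - (-4)·-1.0000 - (-1)·-1.0000) / (8) = -0.6250
  β = (-8 - (2)·2.0000 - (-3)·-1.0000) / (8) = -1.8750
  γ = (-6 - (1)·2.0000 - (2)·-1.0000) / (-7) = 0.8571
Iteration 2:
  α = (0 - (-4)·-1.8750 - (-1)·0.8571) / (8) = -0.8304
  β = (-8 - (2)·-0.6250 - (-3)·0.8571) / (8) = -0.5223
  γ = (-6 - (1)·-0.6250 - (2)·-1.8750) / (-7) = 0.2321

(-0.8304, -0.5223, 0.2321)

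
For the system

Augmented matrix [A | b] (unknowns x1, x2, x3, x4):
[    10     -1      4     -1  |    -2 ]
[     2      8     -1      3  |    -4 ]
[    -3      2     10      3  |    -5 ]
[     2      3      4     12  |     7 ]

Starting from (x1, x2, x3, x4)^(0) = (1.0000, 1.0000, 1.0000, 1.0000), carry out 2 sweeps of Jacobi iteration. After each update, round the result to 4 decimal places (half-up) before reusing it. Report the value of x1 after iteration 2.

Iteration 1:
  x1 = (-2 - (-1)·1.0000 - (4)·1.0000 - (-1)·1.0000) / (10) = -0.4000
  x2 = (-4 - (2)·1.0000 - (-1)·1.0000 - (3)·1.0000) / (8) = -1.0000
  x3 = (-5 - (-3)·1.0000 - (2)·1.0000 - (3)·1.0000) / (10) = -0.7000
  x4 = (7 - (2)·1.0000 - (3)·1.0000 - (4)·1.0000) / (12) = -0.1667
Iteration 2:
  x1 = (-2 - (-1)·-1.0000 - (4)·-0.7000 - (-1)·-0.1667) / (10) = -0.0367
  x2 = (-4 - (2)·-0.4000 - (-1)·-0.7000 - (3)·-0.1667) / (8) = -0.4250
  x3 = (-5 - (-3)·-0.4000 - (2)·-1.0000 - (3)·-0.1667) / (10) = -0.3700
  x4 = (7 - (2)·-0.4000 - (3)·-1.0000 - (4)·-0.7000) / (12) = 1.1333

-0.0367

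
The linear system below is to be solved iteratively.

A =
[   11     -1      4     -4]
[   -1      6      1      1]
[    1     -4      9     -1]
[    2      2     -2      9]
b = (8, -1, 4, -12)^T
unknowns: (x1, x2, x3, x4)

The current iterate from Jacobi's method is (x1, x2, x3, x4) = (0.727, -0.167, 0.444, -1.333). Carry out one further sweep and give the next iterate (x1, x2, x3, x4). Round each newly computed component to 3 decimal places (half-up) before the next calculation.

(0.066, 0.103, 0.141, -1.359)

One sweep:
  x1 = (8 - (-1)·-0.167 - (4)·0.444 - (-4)·-1.333) / (11) = 0.066
  x2 = (-1 - (-1)·0.727 - (1)·0.444 - (1)·-1.333) / (6) = 0.103
  x3 = (4 - (1)·0.727 - (-4)·-0.167 - (-1)·-1.333) / (9) = 0.141
  x4 = (-12 - (2)·0.727 - (2)·-0.167 - (-2)·0.444) / (9) = -1.359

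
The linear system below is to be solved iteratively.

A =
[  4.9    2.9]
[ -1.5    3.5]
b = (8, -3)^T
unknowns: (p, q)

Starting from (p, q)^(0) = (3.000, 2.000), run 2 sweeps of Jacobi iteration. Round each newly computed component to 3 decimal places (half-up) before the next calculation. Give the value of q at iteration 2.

-0.665

Iteration 1:
  p = (8 - (2.9)·2.000) / (4.9) = 0.449
  q = (-3 - (-1.5)·3.000) / (3.5) = 0.429
Iteration 2:
  p = (8 - (2.9)·0.429) / (4.9) = 1.379
  q = (-3 - (-1.5)·0.449) / (3.5) = -0.665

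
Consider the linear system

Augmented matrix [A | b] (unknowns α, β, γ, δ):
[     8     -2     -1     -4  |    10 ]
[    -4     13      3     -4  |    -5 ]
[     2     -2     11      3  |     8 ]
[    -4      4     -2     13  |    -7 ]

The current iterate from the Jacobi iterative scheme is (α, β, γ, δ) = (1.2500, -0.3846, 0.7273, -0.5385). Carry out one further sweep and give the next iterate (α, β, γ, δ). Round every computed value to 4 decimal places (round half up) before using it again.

(0.9755, -0.3335, 0.5769, 0.0764)

One sweep:
  α = (10 - (-2)·-0.3846 - (-1)·0.7273 - (-4)·-0.5385) / (8) = 0.9755
  β = (-5 - (-4)·1.2500 - (3)·0.7273 - (-4)·-0.5385) / (13) = -0.3335
  γ = (8 - (2)·1.2500 - (-2)·-0.3846 - (3)·-0.5385) / (11) = 0.5769
  δ = (-7 - (-4)·1.2500 - (4)·-0.3846 - (-2)·0.7273) / (13) = 0.0764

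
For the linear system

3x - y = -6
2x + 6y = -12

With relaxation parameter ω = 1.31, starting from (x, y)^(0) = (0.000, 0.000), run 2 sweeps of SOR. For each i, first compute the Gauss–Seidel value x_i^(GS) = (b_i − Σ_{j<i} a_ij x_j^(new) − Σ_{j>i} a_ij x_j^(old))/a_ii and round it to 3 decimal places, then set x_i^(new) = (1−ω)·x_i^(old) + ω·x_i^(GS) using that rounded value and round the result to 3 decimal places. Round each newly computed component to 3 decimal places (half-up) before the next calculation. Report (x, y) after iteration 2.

(-2.452, -1.092)

Iteration 1:
  x: GS value = (-6 - (-1)·0.000) / (3) = -2.000;  x ← (1−ω)·0.000 + ω·-2.000 = -2.620
  y: GS value = (-12 - (2)·-2.620) / (6) = -1.127;  y ← (1−ω)·0.000 + ω·-1.127 = -1.476
Iteration 2:
  x: GS value = (-6 - (-1)·-1.476) / (3) = -2.492;  x ← (1−ω)·-2.620 + ω·-2.492 = -2.452
  y: GS value = (-12 - (2)·-2.452) / (6) = -1.183;  y ← (1−ω)·-1.476 + ω·-1.183 = -1.092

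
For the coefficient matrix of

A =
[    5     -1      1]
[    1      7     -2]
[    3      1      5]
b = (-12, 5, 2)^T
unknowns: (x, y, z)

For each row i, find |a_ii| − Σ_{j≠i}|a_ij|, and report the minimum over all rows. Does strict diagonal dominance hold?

1

row 1: |5| − (1+1) = 3
row 2: |7| − (1+2) = 4
row 3: |5| − (3+1) = 1
minimum over rows = 1 → strictly diagonally dominant (convergence guaranteed)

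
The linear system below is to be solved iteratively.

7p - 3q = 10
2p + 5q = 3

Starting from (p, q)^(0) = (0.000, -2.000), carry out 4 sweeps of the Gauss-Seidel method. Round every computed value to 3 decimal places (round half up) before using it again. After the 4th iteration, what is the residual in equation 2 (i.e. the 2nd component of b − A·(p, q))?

Iteration 1:
  p = (10 - (-3)·-2.000) / (7) = 0.571
  q = (3 - (2)·0.571) / (5) = 0.372
Iteration 2:
  p = (10 - (-3)·0.372) / (7) = 1.588
  q = (3 - (2)·1.588) / (5) = -0.035
Iteration 3:
  p = (10 - (-3)·-0.035) / (7) = 1.414
  q = (3 - (2)·1.414) / (5) = 0.034
Iteration 4:
  p = (10 - (-3)·0.034) / (7) = 1.443
  q = (3 - (2)·1.443) / (5) = 0.023
Residual b − A·x = (-0.032, -0.001)

-0.001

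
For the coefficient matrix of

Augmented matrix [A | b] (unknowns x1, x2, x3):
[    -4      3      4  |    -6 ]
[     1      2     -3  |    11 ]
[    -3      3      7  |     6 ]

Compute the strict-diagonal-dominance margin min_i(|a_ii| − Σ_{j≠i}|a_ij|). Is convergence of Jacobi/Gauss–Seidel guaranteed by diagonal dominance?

row 1: |-4| − (3+4) = -3
row 2: |2| − (1+3) = -2
row 3: |7| − (3+3) = 1
minimum over rows = -3 → not strictly diagonally dominant

-3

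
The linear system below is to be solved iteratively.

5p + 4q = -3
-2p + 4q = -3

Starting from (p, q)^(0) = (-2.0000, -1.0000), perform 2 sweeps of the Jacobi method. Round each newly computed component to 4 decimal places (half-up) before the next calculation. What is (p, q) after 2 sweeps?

(0.8000, -0.6500)

Iteration 1:
  p = (-3 - (4)·-1.0000) / (5) = 0.2000
  q = (-3 - (-2)·-2.0000) / (4) = -1.7500
Iteration 2:
  p = (-3 - (4)·-1.7500) / (5) = 0.8000
  q = (-3 - (-2)·0.2000) / (4) = -0.6500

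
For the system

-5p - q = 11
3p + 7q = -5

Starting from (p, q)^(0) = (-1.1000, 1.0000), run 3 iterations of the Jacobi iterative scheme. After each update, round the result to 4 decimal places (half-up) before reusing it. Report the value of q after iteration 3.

Iteration 1:
  p = (11 - (-1)·1.0000) / (-5) = -2.4000
  q = (-5 - (3)·-1.1000) / (7) = -0.2429
Iteration 2:
  p = (11 - (-1)·-0.2429) / (-5) = -2.1514
  q = (-5 - (3)·-2.4000) / (7) = 0.3143
Iteration 3:
  p = (11 - (-1)·0.3143) / (-5) = -2.2629
  q = (-5 - (3)·-2.1514) / (7) = 0.2077

0.2077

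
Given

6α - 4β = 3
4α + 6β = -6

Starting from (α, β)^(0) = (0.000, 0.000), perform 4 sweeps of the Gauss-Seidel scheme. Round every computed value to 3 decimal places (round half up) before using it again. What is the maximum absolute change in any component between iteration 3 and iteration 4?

Iteration 1:
  α = (3 - (-4)·0.000) / (6) = 0.500
  β = (-6 - (4)·0.500) / (6) = -1.333
Iteration 2:
  α = (3 - (-4)·-1.333) / (6) = -0.389
  β = (-6 - (4)·-0.389) / (6) = -0.741
Iteration 3:
  α = (3 - (-4)·-0.741) / (6) = 0.006
  β = (-6 - (4)·0.006) / (6) = -1.004
Iteration 4:
  α = (3 - (-4)·-1.004) / (6) = -0.169
  β = (-6 - (4)·-0.169) / (6) = -0.887
Change: (-0.175, 0.117) → max |·| = 0.175

0.175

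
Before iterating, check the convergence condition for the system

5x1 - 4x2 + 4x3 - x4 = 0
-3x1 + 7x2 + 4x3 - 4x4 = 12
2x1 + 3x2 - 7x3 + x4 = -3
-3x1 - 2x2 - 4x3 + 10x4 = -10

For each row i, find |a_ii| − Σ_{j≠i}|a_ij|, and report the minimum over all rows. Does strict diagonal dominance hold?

-4

row 1: |5| − (4+4+1) = -4
row 2: |7| − (3+4+4) = -4
row 3: |-7| − (2+3+1) = 1
row 4: |10| − (3+2+4) = 1
minimum over rows = -4 → not strictly diagonally dominant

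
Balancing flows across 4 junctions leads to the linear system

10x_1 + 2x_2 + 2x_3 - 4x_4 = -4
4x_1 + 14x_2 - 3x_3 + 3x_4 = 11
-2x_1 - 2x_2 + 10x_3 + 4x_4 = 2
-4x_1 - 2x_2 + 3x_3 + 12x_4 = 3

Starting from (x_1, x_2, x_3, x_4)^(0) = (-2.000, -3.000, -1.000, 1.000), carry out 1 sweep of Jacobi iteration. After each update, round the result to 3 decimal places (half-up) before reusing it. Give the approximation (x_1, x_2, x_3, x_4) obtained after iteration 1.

Iteration 1:
  x_1 = (-4 - (2)·-3.000 - (2)·-1.000 - (-4)·1.000) / (10) = 0.800
  x_2 = (11 - (4)·-2.000 - (-3)·-1.000 - (3)·1.000) / (14) = 0.929
  x_3 = (2 - (-2)·-2.000 - (-2)·-3.000 - (4)·1.000) / (10) = -1.200
  x_4 = (3 - (-4)·-2.000 - (-2)·-3.000 - (3)·-1.000) / (12) = -0.667

(0.800, 0.929, -1.200, -0.667)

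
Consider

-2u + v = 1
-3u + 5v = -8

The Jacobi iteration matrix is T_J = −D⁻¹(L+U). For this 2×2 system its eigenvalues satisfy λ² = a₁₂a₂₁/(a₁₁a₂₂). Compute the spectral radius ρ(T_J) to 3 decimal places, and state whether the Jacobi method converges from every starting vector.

0.548

a₁₂a₂₁/(a₁₁a₂₂) = (1)·(-3) / ((-2)·(5)) = 0.300000
ρ = √|0.300000| = √0.300000 = 0.548
ρ < 1, so Jacobi converges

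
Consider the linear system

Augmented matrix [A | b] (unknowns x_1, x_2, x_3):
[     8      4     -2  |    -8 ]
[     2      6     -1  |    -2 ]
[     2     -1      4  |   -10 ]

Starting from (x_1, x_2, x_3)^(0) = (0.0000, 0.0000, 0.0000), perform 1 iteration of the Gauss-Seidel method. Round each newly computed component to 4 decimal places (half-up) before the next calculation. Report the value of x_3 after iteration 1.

-2.0000

Iteration 1:
  x_1 = (-8 - (4)·0.0000 - (-2)·0.0000) / (8) = -1.0000
  x_2 = (-2 - (2)·-1.0000 - (-1)·0.0000) / (6) = 0.0000
  x_3 = (-10 - (2)·-1.0000 - (-1)·0.0000) / (4) = -2.0000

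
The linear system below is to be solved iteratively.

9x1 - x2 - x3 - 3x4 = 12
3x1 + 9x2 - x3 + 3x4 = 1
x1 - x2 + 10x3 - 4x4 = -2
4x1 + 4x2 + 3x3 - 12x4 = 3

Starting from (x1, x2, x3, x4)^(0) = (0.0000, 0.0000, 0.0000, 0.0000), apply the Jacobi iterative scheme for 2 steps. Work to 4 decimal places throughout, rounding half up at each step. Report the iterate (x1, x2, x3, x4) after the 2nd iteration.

Iteration 1:
  x1 = (12 - (-1)·0.0000 - (-1)·0.0000 - (-3)·0.0000) / (9) = 1.3333
  x2 = (1 - (3)·0.0000 - (-1)·0.0000 - (3)·0.0000) / (9) = 0.1111
  x3 = (-2 - (1)·0.0000 - (-1)·0.0000 - (-4)·0.0000) / (10) = -0.2000
  x4 = (3 - (4)·0.0000 - (4)·0.0000 - (3)·0.0000) / (-12) = -0.2500
Iteration 2:
  x1 = (12 - (-1)·0.1111 - (-1)·-0.2000 - (-3)·-0.2500) / (9) = 1.2401
  x2 = (1 - (3)·1.3333 - (-1)·-0.2000 - (3)·-0.2500) / (9) = -0.2722
  x3 = (-2 - (1)·1.3333 - (-1)·0.1111 - (-4)·-0.2500) / (10) = -0.4222
  x4 = (3 - (4)·1.3333 - (4)·0.1111 - (3)·-0.2000) / (-12) = 0.1815

(1.2401, -0.2722, -0.4222, 0.1815)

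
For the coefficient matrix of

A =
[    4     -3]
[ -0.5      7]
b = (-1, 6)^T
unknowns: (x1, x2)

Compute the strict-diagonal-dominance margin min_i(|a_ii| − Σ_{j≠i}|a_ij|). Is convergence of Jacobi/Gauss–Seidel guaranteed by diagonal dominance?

row 1: |4| − (3) = 1
row 2: |7| − (0.5) = 6.5
minimum over rows = 1 → strictly diagonally dominant (convergence guaranteed)

1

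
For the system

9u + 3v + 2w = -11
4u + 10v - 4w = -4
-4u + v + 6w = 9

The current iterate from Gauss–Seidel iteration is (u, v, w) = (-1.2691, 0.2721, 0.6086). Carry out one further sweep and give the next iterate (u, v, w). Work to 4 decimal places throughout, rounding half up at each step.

One sweep:
  u = (-11 - (3)·0.2721 - (2)·0.6086) / (9) = -1.4482
  v = (-4 - (4)·-1.4482 - (-4)·0.6086) / (10) = 0.4227
  w = (9 - (-4)·-1.4482 - (1)·0.4227) / (6) = 0.4641

(-1.4482, 0.4227, 0.4641)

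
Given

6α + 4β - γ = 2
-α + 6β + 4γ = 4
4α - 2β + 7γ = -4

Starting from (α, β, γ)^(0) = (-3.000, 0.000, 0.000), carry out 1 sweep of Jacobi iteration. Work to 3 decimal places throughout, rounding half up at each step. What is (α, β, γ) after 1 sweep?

(0.333, 0.167, 1.143)

Iteration 1:
  α = (2 - (4)·0.000 - (-1)·0.000) / (6) = 0.333
  β = (4 - (-1)·-3.000 - (4)·0.000) / (6) = 0.167
  γ = (-4 - (4)·-3.000 - (-2)·0.000) / (7) = 1.143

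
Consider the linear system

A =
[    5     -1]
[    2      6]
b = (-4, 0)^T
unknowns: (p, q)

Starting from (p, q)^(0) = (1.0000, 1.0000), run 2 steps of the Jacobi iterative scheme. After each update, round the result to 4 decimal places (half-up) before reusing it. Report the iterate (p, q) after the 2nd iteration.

Iteration 1:
  p = (-4 - (-1)·1.0000) / (5) = -0.6000
  q = (0 - (2)·1.0000) / (6) = -0.3333
Iteration 2:
  p = (-4 - (-1)·-0.3333) / (5) = -0.8667
  q = (0 - (2)·-0.6000) / (6) = 0.2000

(-0.8667, 0.2000)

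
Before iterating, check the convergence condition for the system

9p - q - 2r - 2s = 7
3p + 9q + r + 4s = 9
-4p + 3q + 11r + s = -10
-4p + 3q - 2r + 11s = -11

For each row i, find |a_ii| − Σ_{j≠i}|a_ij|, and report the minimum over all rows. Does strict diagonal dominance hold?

1

row 1: |9| − (1+2+2) = 4
row 2: |9| − (3+1+4) = 1
row 3: |11| − (4+3+1) = 3
row 4: |11| − (4+3+2) = 2
minimum over rows = 1 → strictly diagonally dominant (convergence guaranteed)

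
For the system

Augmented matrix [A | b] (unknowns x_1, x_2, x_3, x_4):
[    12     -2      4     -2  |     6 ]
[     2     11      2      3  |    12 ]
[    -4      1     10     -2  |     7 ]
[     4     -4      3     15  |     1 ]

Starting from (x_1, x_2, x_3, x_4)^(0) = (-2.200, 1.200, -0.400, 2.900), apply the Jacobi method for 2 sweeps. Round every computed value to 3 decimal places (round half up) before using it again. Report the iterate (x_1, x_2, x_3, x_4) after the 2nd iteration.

(0.711, 0.513, 1.360, -0.134)

Iteration 1:
  x_1 = (6 - (-2)·1.200 - (4)·-0.400 - (-2)·2.900) / (12) = 1.317
  x_2 = (12 - (2)·-2.200 - (2)·-0.400 - (3)·2.900) / (11) = 0.773
  x_3 = (7 - (-4)·-2.200 - (1)·1.200 - (-2)·2.900) / (10) = 0.280
  x_4 = (1 - (4)·-2.200 - (-4)·1.200 - (3)·-0.400) / (15) = 1.053
Iteration 2:
  x_1 = (6 - (-2)·0.773 - (4)·0.280 - (-2)·1.053) / (12) = 0.711
  x_2 = (12 - (2)·1.317 - (2)·0.280 - (3)·1.053) / (11) = 0.513
  x_3 = (7 - (-4)·1.317 - (1)·0.773 - (-2)·1.053) / (10) = 1.360
  x_4 = (1 - (4)·1.317 - (-4)·0.773 - (3)·0.280) / (15) = -0.134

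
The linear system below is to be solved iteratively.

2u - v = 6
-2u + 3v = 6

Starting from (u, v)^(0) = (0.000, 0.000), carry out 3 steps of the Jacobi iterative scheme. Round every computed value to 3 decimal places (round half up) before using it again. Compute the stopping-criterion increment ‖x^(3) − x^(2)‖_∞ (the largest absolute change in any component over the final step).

1.000

Iteration 1:
  u = (6 - (-1)·0.000) / (2) = 3.000
  v = (6 - (-2)·0.000) / (3) = 2.000
Iteration 2:
  u = (6 - (-1)·2.000) / (2) = 4.000
  v = (6 - (-2)·3.000) / (3) = 4.000
Iteration 3:
  u = (6 - (-1)·4.000) / (2) = 5.000
  v = (6 - (-2)·4.000) / (3) = 4.667
Change: (1.000, 0.667) → max |·| = 1.000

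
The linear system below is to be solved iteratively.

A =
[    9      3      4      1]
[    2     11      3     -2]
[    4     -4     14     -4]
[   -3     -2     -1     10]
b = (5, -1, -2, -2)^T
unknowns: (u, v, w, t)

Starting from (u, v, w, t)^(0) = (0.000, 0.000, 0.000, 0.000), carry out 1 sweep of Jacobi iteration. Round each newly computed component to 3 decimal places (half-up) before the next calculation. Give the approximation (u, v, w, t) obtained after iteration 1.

(0.556, -0.091, -0.143, -0.200)

Iteration 1:
  u = (5 - (3)·0.000 - (4)·0.000 - (1)·0.000) / (9) = 0.556
  v = (-1 - (2)·0.000 - (3)·0.000 - (-2)·0.000) / (11) = -0.091
  w = (-2 - (4)·0.000 - (-4)·0.000 - (-4)·0.000) / (14) = -0.143
  t = (-2 - (-3)·0.000 - (-2)·0.000 - (-1)·0.000) / (10) = -0.200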